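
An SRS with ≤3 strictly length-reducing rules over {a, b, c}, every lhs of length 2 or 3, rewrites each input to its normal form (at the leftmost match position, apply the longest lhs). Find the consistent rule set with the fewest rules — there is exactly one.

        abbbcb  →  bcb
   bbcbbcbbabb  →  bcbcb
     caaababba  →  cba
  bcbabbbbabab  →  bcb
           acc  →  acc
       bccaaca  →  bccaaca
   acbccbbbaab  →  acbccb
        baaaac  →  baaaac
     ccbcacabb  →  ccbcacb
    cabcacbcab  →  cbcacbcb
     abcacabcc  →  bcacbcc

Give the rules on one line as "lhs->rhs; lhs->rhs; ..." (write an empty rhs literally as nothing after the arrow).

  | abbbcb => bbbcb => bbcb => bcb
  | bbcbbcbbabb => bcbbcbbabb => bcbcbbabb => bcbcbabb => bcbcbbb => bcbcbb => bcbcb
  | caaababba => caababba => cababba => cbabba => cbbba => cbba => cba
  | bcbabbbbabab => bcbbbbbabab => bcbbbbabab => bcbbbabab => bcbbabab => bcbabab => bcbbab => bcbab => bcbb => bcb

ab->b; bb->b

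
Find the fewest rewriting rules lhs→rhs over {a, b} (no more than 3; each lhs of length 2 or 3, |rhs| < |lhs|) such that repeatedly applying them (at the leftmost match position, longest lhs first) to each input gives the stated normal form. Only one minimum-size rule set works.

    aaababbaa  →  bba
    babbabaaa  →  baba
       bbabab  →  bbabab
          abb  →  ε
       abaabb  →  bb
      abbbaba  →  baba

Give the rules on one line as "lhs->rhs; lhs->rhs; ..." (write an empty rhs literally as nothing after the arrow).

aa->a; aab->bb; abb->

  | aaababbaa => aababbaa => bbabbaa => bbaa => bba
  | babbabaaa => babaaa => babaa => baba
  | bbabab
  | abb => ε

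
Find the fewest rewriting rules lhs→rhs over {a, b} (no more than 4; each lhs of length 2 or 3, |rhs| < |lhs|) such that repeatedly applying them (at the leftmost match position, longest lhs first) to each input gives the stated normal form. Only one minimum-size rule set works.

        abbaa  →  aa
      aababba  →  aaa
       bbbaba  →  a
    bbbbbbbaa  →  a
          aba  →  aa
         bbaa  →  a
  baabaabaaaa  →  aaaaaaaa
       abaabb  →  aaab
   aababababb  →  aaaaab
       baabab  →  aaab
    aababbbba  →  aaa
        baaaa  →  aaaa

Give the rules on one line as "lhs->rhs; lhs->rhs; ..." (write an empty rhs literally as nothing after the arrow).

ba->a; bb->b; bba->

  | abbaa => aa
  | aababba => aaabba => aaa
  | bbbaba => bbaba => ba => a
  | bbbbbbbaa => bbbbbbaa => bbbbbaa => bbbbaa => bbbaa => bbaa => a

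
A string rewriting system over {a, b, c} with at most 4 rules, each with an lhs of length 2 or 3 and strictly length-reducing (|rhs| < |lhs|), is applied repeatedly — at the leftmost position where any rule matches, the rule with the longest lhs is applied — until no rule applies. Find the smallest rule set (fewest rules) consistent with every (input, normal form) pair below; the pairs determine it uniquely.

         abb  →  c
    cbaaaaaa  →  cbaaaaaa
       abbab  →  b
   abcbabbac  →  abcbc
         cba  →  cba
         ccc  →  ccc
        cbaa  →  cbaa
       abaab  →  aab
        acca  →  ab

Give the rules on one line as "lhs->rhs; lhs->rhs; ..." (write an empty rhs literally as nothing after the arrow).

aba->a; abb->c; ca->; cca->b

  | abb => c
  | cbaaaaaa
  | abbab => cab => b
  | abcbabbac => abcbcac => abcbc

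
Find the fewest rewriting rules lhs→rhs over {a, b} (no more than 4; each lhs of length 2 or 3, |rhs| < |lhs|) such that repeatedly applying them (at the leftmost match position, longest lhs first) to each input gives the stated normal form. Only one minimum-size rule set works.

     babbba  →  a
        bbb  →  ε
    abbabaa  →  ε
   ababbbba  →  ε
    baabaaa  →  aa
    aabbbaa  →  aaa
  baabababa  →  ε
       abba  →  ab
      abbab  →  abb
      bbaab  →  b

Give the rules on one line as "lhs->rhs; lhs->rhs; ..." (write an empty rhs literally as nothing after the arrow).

aba->; ba->; bbb->ba

  | babbba => bbba => baa => a
  | bbb => ba => ε
  | abbabaa => abbaa => aba => ε
  | ababbbba => bbbba => baba => ba => ε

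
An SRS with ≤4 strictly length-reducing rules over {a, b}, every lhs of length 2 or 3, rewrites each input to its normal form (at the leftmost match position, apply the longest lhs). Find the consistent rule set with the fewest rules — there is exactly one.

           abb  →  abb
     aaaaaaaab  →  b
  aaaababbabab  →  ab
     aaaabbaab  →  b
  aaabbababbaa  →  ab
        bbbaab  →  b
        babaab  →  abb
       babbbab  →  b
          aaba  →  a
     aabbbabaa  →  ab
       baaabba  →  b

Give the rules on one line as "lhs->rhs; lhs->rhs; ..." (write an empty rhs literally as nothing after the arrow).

  | abb
  | aaaaaaaab => abaaaaab => aaaaaab => abaaab => aaaab => abab => aab => b
  | aaaababbabab => abababbabab => aababbabab => babbabab => abbabab => ababab => aabab => bab => ab
  | aaaabbaab => ababbaab => aabbaab => bbaab => baab => aab => b

aa->b; aaa->ab; aab->b; ba->a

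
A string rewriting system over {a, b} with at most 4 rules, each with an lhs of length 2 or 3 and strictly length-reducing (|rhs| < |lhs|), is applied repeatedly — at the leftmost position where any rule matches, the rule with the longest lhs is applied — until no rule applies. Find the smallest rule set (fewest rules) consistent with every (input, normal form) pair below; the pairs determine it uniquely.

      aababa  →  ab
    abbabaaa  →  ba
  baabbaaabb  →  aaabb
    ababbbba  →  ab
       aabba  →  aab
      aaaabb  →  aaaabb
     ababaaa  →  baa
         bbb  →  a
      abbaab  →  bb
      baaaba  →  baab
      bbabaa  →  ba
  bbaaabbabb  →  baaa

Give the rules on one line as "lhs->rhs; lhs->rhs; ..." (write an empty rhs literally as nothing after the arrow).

aba->b; bab->aa; bba->b; bbb->a

  | aababa => abba => ab
  | abbabaaa => abbaaa => abaa => ba
  | baabbaaabb => baabaabb => bababb => aaabb
  | ababbbba => bbbbba => abba => ab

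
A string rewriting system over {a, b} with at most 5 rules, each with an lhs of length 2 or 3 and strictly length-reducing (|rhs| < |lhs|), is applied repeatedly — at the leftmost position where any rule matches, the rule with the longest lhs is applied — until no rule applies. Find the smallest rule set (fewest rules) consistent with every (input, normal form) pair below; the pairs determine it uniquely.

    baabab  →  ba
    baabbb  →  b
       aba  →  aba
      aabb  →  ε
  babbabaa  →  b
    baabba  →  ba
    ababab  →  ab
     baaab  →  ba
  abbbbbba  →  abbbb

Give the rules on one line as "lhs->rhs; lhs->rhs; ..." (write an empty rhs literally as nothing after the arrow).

  | baabab => baaab => bab => ba
  | baabbb => baabb => baab => baa => b
  | aba
  | aabb => aab => aa => ε

aa->; aab->aa; bab->ba; bba->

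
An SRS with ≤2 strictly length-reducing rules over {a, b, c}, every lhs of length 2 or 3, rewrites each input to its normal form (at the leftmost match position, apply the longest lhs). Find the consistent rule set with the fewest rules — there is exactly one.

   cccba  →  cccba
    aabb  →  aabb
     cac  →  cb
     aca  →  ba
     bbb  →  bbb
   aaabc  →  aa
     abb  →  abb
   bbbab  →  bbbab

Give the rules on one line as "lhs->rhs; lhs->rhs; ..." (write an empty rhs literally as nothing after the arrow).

  | cccba
  | aabb
  | cac => cb
  | aca => ba

abc->; ac->b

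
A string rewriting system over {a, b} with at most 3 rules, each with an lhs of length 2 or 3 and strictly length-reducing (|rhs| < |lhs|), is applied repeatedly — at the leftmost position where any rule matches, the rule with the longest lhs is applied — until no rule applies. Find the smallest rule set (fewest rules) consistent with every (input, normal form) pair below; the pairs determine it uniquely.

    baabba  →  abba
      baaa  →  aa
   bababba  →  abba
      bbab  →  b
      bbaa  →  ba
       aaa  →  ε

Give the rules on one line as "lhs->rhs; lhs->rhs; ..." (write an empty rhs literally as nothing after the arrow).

aaa->; baa->a; bab->

  | baabba => abba
  | baaa => aa
  | bababba => abba
  | bbab => b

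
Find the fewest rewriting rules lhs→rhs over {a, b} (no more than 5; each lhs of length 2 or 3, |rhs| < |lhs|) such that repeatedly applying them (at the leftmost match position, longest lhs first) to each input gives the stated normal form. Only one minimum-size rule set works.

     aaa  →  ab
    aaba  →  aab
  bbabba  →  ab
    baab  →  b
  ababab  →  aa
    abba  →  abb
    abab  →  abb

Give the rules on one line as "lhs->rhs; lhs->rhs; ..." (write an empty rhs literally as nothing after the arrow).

aaa->ab; ba->b; baa->; bbb->a

  | aaa => ab
  | aaba => aab
  | bbabba => bbbba => aba => ab
  | baab => b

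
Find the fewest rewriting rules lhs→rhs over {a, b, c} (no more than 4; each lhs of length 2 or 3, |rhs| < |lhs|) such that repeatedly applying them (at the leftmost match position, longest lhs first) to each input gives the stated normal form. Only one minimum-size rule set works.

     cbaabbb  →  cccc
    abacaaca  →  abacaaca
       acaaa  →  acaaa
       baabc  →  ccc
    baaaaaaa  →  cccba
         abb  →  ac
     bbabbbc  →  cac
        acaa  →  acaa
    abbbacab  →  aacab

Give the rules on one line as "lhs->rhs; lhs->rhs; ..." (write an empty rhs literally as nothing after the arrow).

acb->a; baa->cb; bb->c

  | cbaabbb => ccbbbb => cccbb => cccc
  | abacaaca
  | acaaa
  | baabc => cbbc => ccc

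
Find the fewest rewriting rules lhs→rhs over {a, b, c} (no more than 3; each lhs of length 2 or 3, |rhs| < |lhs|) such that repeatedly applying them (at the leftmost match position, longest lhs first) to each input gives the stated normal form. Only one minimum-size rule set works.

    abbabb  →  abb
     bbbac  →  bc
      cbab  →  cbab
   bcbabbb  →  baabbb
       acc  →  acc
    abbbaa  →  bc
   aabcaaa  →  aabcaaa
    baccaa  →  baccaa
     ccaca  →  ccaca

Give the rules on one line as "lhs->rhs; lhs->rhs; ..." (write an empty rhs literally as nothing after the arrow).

aba->bc; bba->; bcb->ba

  | abbabb => abb
  | bbbac => bc
  | cbab
  | bcbabbb => baabbb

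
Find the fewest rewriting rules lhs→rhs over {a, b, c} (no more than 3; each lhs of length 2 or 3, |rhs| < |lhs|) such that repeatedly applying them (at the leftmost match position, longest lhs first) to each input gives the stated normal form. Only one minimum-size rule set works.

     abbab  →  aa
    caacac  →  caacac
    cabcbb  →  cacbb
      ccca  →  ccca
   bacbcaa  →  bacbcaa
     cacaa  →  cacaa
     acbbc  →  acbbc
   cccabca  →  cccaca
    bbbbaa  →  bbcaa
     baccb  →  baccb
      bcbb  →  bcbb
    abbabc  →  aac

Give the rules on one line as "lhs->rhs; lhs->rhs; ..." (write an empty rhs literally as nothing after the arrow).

ab->a; bba->ca

  | abbab => abab => aab => aa
  | caacac
  | cabcbb => cacbb
  | ccca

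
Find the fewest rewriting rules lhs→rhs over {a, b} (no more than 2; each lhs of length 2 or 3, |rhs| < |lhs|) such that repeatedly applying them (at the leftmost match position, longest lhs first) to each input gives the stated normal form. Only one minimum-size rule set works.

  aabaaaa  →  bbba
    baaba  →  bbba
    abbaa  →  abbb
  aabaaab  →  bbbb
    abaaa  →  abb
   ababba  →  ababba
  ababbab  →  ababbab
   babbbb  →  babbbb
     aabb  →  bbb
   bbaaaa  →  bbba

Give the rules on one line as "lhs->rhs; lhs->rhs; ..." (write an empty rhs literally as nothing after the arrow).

aa->b; aaa->b

  | aabaaaa => bbaaaa => bbba
  | baaba => bbba
  | abbaa => abbb
  | aabaaab => bbaaab => bbbb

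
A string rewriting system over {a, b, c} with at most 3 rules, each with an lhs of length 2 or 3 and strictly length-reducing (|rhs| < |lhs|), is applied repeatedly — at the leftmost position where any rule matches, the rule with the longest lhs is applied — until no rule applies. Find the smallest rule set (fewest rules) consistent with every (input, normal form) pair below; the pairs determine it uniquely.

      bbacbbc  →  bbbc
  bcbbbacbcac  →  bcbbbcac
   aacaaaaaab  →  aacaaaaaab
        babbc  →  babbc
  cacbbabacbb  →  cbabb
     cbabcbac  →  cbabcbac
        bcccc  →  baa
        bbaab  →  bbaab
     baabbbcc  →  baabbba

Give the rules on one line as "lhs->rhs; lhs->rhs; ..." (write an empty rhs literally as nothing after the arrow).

  | bbacbbc => bbbc
  | bcbbbacbcac => bcbbbcac
  | aacaaaaaab
  | babbc

acb->; cc->a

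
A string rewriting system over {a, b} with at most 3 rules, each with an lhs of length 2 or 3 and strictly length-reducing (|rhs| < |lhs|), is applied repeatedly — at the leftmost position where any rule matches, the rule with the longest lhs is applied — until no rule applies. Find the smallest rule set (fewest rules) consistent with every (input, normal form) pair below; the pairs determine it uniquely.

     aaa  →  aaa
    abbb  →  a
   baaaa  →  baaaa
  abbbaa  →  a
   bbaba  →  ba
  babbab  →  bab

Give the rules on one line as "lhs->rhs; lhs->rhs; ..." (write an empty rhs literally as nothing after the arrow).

aab->bb; bb->a; bba->

  | aaa
  | abbb => aab => bb => a
  | baaaa
  | abbbaa => aabaa => bbaa => a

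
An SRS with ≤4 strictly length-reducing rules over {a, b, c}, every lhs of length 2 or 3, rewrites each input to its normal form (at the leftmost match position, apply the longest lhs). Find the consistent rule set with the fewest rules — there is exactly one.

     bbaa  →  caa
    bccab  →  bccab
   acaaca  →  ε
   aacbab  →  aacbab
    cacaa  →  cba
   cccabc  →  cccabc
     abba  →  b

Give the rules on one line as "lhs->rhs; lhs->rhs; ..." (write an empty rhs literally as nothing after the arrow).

aca->b; bb->; bba->ca

  | bbaa => caa
  | bccab
  | acaaca => baca => bb => ε
  | aacbab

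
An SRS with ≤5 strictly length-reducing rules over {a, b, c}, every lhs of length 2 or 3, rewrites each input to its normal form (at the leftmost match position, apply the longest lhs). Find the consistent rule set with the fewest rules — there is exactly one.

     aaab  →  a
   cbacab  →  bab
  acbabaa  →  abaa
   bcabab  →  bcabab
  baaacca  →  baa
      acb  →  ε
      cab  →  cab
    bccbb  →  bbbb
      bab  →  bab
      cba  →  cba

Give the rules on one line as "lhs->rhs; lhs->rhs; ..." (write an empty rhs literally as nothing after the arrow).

  | aaab => a
  | cbacab => ccab => bab
  | acbabaa => abaa
  | bcabab

aab->; acb->; bac->c; cc->b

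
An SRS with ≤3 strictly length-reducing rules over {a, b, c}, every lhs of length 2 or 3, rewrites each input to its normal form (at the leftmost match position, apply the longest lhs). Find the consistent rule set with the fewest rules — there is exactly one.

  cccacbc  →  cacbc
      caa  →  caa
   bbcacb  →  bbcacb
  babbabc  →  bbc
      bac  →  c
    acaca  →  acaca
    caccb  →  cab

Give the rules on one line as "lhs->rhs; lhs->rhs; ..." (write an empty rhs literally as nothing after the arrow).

ba->; cc->

  | cccacbc => cacbc
  | caa
  | bbcacb
  | babbabc => bbabc => bbc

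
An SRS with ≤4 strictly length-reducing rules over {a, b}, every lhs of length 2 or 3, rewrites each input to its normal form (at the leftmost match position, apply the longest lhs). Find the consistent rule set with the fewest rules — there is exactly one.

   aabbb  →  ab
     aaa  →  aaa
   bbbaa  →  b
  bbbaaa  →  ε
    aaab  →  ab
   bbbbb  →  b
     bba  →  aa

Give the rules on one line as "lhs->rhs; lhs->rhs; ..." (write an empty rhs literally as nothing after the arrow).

  | aabbb => bbb => ab
  | aaa
  | bbbaa => abaa => aab => b
  | bbbaaa => abaaa => aaba => ba => ε

aab->b; ba->; baa->ab; bb->a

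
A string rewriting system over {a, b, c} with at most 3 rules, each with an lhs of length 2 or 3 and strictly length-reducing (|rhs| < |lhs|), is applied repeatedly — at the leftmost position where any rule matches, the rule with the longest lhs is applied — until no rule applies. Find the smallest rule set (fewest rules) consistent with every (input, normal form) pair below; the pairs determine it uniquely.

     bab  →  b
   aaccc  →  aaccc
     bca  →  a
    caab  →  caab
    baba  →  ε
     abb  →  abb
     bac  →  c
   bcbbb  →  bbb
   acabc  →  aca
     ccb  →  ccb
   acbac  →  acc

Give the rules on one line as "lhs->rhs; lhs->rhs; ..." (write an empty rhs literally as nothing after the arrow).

ba->; bc->

  | bab => b
  | aaccc
  | bca => a
  | caab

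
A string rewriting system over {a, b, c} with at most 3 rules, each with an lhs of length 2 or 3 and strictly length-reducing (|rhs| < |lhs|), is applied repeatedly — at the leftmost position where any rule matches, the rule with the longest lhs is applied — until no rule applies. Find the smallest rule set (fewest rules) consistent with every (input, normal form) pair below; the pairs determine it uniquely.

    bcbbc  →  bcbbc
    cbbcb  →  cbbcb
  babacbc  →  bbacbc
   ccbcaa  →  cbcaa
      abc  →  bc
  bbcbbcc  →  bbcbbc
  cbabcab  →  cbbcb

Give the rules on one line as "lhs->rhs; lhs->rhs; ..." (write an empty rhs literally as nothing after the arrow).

ab->b; cc->c

  | bcbbc
  | cbbcb
  | babacbc => bbacbc
  | ccbcaa => cbcaa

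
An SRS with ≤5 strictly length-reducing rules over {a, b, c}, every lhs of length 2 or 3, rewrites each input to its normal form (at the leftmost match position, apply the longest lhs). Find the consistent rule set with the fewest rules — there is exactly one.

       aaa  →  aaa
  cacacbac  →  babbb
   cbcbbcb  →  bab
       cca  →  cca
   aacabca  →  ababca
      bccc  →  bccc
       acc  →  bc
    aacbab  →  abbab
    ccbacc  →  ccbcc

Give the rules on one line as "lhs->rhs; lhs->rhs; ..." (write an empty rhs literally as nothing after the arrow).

  | aaa
  | cacacbac => baacbac => babbac => babbb
  | cbcbbcb => cacbcb => babcb => baac => bab
  | cca

ac->b; bcb->ac; cac->ba; cba->cb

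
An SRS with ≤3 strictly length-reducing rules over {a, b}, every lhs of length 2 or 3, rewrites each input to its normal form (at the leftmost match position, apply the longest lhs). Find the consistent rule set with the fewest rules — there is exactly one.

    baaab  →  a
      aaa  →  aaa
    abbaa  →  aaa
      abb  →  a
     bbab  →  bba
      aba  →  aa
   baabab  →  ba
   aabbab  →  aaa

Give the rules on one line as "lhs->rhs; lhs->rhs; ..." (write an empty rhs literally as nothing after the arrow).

ab->a; baa->

  | baaab => ab => a
  | aaa
  | abbaa => abaa => aaa
  | abb => ab => a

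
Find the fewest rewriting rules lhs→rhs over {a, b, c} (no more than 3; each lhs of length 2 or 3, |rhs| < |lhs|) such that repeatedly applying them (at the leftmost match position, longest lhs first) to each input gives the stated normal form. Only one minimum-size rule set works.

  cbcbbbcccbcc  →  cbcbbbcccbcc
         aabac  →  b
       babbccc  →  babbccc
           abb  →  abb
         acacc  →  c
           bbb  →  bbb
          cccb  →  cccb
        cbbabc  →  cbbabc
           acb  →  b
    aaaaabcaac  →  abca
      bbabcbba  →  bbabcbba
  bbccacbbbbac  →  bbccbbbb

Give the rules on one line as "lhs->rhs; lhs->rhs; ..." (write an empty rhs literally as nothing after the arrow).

  | cbcbbbcccbcc
  | aabac => bac => b
  | babbccc
  | abb

aab->b; ac->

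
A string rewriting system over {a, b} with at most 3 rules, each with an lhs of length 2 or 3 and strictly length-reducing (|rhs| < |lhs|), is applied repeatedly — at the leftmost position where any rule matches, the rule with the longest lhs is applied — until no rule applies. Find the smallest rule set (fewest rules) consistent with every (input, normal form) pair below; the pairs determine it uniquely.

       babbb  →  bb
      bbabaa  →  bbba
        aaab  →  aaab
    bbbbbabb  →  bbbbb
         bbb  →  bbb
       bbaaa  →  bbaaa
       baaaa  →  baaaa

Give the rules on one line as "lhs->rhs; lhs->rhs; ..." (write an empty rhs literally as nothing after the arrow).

aba->b; abb->

  | babbb => bb
  | bbabaa => bbba
  | aaab
  | bbbbbabb => bbbbb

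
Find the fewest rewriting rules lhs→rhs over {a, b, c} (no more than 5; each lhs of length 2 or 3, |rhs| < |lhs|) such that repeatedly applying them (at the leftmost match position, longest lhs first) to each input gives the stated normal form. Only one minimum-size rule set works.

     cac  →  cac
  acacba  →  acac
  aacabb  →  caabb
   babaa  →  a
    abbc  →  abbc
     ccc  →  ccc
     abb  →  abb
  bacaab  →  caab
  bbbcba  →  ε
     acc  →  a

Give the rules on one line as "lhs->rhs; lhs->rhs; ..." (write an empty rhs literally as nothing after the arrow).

  | cac
  | acacba => acac
  | aacabb => caabb
  | babaa => baa => a

aac->ca; acc->a; ba->; bcb->a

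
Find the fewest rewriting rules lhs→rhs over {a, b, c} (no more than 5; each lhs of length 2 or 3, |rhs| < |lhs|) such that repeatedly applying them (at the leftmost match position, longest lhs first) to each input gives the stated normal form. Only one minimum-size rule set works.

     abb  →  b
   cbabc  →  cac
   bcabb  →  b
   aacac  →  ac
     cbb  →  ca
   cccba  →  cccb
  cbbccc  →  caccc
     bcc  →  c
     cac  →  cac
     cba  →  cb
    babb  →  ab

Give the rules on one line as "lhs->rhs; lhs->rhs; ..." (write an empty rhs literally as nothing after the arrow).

aa->b; ba->b; bb->a; bc->

  | abb => aa => b
  | cbabc => cbbc => cac
  | bcabb => abb => aa => b
  | aacac => bcac => ac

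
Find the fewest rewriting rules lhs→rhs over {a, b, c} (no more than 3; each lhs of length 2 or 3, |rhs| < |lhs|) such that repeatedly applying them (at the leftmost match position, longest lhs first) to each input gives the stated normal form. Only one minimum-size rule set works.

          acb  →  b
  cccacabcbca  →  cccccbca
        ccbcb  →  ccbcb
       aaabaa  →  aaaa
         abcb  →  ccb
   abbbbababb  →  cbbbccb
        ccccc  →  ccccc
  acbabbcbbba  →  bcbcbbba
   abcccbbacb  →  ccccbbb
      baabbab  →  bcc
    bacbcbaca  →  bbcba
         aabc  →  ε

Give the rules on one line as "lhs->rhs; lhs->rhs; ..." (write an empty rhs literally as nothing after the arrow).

aab->a; ab->c; ac->

  | acb => b
  | cccacabcbca => cccabcbca => cccccbca
  | ccbcb
  | aaabaa => aaaa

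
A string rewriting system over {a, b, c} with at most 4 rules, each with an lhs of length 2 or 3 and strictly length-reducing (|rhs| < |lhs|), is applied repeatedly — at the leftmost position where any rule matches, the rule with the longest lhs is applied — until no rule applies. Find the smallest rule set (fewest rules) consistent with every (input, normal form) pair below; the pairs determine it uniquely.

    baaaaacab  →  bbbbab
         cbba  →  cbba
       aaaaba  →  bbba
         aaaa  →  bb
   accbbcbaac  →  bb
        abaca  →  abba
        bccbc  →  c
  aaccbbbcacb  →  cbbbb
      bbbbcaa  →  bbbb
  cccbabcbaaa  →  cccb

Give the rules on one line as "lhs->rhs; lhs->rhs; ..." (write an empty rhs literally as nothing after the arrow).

  | baaaaacab => bbaaacab => bbbacab => bbbbab
  | cbba
  | aaaaba => baaba => bbba
  | aaaa => baa => bb

aa->b; ac->b; bc->; cba->c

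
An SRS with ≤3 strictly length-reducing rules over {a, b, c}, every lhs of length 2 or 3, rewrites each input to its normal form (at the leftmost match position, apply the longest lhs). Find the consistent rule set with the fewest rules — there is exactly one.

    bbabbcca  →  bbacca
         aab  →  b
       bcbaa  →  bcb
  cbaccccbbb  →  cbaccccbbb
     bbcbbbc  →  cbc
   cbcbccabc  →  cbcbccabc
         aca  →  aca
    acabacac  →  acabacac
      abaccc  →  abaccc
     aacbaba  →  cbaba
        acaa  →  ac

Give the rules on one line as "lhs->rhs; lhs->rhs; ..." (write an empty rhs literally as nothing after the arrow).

aa->; bbc->c

  | bbabbcca => bbacca
  | aab => b
  | bcbaa => bcb
  | cbaccccbbb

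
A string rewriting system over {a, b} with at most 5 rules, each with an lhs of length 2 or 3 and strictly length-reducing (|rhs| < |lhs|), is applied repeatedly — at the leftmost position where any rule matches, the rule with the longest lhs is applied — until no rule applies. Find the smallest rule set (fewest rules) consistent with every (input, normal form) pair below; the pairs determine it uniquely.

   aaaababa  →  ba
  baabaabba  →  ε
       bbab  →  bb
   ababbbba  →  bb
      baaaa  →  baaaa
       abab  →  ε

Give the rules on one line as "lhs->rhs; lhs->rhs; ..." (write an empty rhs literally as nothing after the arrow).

aab->b; ab->; abb->bb; bba->ab

  | aaaababa => aababa => baba => ba
  | baabaabba => bbaabba => ababba => abba => bba => ab => ε
  | bbab => abb => bb
  | ababbbba => abbbba => bbbba => bbab => abb => bb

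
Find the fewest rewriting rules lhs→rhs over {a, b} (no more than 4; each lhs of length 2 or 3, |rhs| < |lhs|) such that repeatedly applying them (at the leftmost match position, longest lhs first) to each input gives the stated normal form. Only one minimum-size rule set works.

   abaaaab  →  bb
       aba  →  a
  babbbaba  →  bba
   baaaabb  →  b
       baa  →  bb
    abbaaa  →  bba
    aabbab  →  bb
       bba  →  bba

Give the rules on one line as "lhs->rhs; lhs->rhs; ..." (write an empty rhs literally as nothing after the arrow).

aa->b; aab->b; ab->; bbb->ba

  | abaaaab => aaaab => baab => bb
  | aba => a
  | babbbaba => bbbaba => baaba => bba
  | baaaabb => bbaabb => bbbb => bab => b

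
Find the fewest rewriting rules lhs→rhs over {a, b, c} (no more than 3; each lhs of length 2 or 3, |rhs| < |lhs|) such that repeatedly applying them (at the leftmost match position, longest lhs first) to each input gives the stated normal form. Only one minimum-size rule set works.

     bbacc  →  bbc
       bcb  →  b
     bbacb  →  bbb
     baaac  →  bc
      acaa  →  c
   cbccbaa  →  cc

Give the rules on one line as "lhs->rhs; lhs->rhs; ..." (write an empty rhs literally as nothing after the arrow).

aa->c; ac->; cb->

  | bbacc => bbc
  | bcb => b
  | bbacb => bbb
  | baaac => bcac => bc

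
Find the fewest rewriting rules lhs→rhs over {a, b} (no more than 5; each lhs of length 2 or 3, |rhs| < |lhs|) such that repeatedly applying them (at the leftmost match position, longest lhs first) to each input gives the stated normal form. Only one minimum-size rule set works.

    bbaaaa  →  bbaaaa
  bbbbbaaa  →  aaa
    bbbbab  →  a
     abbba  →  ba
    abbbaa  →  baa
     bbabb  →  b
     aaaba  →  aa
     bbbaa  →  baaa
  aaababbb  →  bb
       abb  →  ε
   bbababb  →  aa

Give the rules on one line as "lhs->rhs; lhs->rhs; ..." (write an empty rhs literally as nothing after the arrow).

aab->; abb->; bab->aa; bbb->ba

  | bbaaaa
  | bbbbbaaa => babbaaa => aabaaa => aaa
  | bbbbab => babab => aaab => a
  | abbba => ba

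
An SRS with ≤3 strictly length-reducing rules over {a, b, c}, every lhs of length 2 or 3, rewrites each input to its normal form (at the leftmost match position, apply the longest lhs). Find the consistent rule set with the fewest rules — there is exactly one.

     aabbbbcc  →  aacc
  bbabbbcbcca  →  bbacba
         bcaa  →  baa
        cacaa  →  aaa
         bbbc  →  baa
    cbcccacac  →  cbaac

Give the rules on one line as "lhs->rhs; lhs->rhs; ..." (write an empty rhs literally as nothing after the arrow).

ab->a; bbc->aa; ca->a

  | aabbbbcc => aabbbcc => aabbcc => aabcc => aacc
  | bbabbbcbcca => bbabbcbcca => bbabcbcca => bbacbcca => bbacbca => bbacba
  | bcaa => baa
  | cacaa => acaa => aaa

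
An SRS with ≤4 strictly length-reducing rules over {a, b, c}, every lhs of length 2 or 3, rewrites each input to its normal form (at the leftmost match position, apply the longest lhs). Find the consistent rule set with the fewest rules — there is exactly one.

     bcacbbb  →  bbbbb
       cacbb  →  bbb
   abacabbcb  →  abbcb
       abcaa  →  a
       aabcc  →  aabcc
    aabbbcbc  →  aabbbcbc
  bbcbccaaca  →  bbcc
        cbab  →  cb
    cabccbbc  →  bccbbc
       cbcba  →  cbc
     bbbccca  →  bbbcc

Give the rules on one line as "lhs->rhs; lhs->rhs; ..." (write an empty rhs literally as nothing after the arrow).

ba->; bba->c; ca->; cac->b

  | bcacbbb => bbbbb
  | cacbb => bbb
  | abacabbcb => acabbcb => abbcb
  | abcaa => aba => a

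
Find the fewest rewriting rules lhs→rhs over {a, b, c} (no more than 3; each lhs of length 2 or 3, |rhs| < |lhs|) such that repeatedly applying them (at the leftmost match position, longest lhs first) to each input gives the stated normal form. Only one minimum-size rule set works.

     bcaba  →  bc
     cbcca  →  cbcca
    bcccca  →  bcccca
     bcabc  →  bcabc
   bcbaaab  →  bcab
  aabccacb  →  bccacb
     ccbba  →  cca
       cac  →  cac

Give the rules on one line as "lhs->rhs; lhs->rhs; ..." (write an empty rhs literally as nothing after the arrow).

aa->; ba->a

  | bcaba => bcaa => bc
  | cbcca
  | bcccca
  | bcabc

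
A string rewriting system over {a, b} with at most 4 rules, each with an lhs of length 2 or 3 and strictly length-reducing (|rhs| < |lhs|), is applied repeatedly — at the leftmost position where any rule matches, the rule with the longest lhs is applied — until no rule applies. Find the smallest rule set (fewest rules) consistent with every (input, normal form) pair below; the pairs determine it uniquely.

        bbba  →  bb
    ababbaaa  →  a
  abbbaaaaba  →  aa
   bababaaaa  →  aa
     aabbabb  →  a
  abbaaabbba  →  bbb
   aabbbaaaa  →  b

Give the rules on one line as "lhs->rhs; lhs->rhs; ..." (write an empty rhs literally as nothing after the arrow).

aaa->b; abb->ba; ba->; bab->aa

  | bbba => bb
  | ababbaaa => aaabaaa => bbaaa => baa => a
  | abbbaaaaba => babaaaaba => aaaaaaba => baaaba => aaba => aa
  | bababaaaa => aaabaaaa => bbaaaa => baaa => aa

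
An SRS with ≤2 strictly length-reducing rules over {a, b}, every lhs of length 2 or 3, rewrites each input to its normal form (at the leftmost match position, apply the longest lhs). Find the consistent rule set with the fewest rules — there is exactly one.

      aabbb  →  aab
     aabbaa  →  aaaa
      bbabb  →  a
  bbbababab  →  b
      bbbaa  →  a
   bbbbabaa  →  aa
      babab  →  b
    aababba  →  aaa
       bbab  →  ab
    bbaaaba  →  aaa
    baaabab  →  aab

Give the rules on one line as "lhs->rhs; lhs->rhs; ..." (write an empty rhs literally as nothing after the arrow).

  | aabbb => aab
  | aabbaa => aaaa
  | bbabb => abb => a
  | bbbababab => bababab => babab => bab => b

ba->; bb->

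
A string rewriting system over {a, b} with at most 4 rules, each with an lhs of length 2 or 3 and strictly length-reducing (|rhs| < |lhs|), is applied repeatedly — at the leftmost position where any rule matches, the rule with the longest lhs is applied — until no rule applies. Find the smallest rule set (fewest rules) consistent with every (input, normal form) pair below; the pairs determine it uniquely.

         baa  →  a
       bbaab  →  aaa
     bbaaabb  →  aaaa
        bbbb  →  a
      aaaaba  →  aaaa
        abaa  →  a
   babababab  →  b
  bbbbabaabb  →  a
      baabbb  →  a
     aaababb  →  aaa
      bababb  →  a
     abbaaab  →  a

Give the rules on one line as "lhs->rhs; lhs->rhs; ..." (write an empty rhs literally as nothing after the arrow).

ab->a; aba->ab; ba->; bb->a

  | baa => a
  | bbaab => aaab => aaa
  | bbaaabb => aaaabb => aaaab => aaaa
  | bbbb => abb => ab => a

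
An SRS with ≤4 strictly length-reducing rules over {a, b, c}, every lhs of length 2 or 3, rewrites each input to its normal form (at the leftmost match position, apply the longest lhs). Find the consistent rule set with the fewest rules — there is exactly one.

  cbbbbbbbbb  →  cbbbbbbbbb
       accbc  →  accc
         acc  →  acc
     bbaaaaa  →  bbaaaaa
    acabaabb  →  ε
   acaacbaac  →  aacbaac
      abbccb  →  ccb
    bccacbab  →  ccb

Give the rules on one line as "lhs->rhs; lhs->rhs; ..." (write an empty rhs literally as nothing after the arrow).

ab->; bc->c; ca->

  | cbbbbbbbbb
  | accbc => accc
  | acc
  | bbaaaaa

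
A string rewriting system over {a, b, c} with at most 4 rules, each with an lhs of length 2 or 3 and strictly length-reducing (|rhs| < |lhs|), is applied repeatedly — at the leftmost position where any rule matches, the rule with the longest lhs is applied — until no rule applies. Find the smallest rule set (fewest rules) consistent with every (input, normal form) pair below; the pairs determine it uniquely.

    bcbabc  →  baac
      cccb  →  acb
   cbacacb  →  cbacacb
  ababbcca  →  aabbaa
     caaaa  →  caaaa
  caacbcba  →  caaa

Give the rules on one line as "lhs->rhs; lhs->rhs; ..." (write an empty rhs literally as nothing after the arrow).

  | bcbabc => bccac => baac
  | cccb => acb
  | cbacacb
  | ababbcca => aabbcca => aabbaa

aba->aa; bab->ca; cbc->; cc->a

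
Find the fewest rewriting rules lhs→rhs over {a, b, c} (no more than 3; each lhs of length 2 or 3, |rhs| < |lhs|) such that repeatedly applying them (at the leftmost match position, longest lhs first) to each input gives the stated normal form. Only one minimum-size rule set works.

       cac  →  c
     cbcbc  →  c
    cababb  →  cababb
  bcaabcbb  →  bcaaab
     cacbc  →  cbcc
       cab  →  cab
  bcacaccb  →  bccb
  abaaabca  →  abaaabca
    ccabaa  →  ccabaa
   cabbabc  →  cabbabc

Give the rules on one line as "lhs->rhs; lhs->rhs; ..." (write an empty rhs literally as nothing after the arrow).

ac->; acb->bc; bcb->a

  | cac => c
  | cbcbc => cac => c
  | cababb
  | bcaabcbb => bcaaab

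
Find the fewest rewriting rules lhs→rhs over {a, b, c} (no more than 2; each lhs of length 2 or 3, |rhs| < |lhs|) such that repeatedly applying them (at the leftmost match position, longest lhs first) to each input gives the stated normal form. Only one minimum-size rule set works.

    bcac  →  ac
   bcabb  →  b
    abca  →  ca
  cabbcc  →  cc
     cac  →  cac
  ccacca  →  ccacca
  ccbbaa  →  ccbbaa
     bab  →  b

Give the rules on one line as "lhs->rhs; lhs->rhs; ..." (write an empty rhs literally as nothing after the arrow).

  | bcac => ac
  | bcabb => abb => b
  | abca => ca
  | cabbcc => cbcc => cc

ab->; bc->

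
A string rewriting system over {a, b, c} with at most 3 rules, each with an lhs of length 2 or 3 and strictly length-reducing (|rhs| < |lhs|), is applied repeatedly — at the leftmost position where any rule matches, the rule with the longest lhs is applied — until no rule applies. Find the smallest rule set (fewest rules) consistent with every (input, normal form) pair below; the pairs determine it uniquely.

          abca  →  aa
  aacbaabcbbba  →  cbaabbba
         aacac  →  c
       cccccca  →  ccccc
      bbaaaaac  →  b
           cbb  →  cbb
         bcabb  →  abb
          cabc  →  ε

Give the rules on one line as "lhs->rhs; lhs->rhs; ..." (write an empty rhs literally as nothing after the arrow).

  | abca => aa
  | aacbaabcbbba => acbaabcbbba => cbaabcbbba => cbaabbba
  | aacac => acac => cac => c
  | cccccca => ccccc

ac->c; bc->; ca->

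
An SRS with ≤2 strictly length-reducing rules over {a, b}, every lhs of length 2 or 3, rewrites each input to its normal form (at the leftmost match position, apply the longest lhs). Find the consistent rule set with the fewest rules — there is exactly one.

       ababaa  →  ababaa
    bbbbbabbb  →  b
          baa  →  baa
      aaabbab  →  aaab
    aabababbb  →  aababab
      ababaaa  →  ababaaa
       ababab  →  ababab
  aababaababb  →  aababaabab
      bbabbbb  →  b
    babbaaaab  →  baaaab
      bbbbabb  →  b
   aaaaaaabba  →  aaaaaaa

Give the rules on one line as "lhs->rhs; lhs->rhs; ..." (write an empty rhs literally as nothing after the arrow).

  | ababaa
  | bbbbbabbb => bbbbabbb => bbbabbb => bbabbb => bbb => bb => b
  | baa
  | aaabbab => aaab

bb->b; bba->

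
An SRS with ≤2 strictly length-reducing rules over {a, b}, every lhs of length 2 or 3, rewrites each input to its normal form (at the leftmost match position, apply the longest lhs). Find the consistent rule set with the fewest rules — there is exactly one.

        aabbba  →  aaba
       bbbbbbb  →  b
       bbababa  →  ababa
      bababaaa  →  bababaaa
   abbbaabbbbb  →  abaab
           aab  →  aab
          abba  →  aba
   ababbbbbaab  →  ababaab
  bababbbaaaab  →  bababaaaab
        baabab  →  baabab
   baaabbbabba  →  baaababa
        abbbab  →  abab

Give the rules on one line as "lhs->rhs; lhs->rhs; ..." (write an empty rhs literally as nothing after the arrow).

abb->ab; bb->

  | aabbba => aabba => aaba
  | bbbbbbb => bbbbb => bbb => b
  | bbababa => ababa
  | bababaaa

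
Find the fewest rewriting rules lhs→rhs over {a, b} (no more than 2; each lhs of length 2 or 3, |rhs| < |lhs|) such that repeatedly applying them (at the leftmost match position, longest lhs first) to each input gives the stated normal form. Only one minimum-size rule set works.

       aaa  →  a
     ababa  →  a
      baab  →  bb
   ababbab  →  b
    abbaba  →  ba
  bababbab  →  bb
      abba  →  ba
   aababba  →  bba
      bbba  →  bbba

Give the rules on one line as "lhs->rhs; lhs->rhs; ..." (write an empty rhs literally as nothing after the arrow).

  | aaa => a
  | ababa => aba => a
  | baab => bb
  | ababbab => abbab => bab => b

aa->; ab->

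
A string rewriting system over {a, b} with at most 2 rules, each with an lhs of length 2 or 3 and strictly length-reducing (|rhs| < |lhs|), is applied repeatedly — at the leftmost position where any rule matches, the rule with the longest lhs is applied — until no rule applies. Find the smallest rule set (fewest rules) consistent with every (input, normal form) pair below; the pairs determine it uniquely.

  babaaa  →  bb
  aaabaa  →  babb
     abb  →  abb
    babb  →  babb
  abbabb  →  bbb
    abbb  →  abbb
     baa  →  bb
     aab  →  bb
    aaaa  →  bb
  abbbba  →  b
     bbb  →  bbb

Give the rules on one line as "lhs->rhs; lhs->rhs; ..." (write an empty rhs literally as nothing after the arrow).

  | babaaa => babba => baa => bb
  | aaabaa => babaa => babb
  | abb
  | babb

aa->b; bba->a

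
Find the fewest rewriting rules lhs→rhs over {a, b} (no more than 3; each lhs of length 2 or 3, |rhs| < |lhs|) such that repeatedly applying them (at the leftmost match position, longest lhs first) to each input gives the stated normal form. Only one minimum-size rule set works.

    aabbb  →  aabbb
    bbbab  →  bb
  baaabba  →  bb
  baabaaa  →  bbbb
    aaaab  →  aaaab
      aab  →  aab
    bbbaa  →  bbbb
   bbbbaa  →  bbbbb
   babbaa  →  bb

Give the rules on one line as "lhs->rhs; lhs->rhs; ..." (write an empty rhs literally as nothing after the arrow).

  | aabbb
  | bbbab => bb
  | baaabba => bbabba => bba => bb
  | baabaaa => bbbaaa => bbbba => bbbb

ba->b; baa->bb; bab->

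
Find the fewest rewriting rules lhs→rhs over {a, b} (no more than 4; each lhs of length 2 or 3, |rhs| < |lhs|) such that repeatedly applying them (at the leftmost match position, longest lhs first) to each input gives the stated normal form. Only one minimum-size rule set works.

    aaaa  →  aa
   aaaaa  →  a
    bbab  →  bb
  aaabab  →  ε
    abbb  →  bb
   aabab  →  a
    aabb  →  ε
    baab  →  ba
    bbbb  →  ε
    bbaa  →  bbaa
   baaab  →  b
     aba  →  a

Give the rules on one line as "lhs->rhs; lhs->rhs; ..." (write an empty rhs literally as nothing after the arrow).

aaa->a; ab->; bbb->a

  | aaaa => aa
  | aaaaa => aaa => a
  | bbab => bb
  | aaabab => abab => ab => ε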